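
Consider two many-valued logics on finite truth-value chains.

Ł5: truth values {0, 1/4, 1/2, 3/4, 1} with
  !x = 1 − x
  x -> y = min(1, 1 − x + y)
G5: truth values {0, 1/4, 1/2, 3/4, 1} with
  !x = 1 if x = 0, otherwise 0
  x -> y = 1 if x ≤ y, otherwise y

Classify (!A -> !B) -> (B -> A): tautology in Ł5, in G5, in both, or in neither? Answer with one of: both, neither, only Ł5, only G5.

only Ł5

In Ł5: every assignment gives 1 — tautology.
In G5: at A = 1/4, B = 1/2 the value is 1/4 — not a tautology.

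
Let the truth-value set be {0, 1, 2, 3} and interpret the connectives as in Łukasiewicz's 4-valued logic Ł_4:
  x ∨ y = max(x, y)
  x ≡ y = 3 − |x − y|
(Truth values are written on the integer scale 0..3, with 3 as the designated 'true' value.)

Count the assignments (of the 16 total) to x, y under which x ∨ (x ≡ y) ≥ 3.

x = 0, y = 0 ↦ 3  ≥
x = 0, y = 1 ↦ 2  <
x = 0, y = 2 ↦ 1  <
x = 0, y = 3 ↦ 0  <
x = 1, y = 0 ↦ 2  <
x = 1, y = 1 ↦ 3  ≥
x = 1, y = 2 ↦ 2  <
x = 1, y = 3 ↦ 1  <
x = 2, y = 0 ↦ 2  <
x = 2, y = 1 ↦ 2  <
x = 2, y = 2 ↦ 3  ≥
x = 2, y = 3 ↦ 2  <
x = 3, y = 0 ↦ 3  ≥
x = 3, y = 1 ↦ 3  ≥
x = 3, y = 2 ↦ 3  ≥
x = 3, y = 3 ↦ 3  ≥
So 7 of the 16 assignments meet the threshold.

7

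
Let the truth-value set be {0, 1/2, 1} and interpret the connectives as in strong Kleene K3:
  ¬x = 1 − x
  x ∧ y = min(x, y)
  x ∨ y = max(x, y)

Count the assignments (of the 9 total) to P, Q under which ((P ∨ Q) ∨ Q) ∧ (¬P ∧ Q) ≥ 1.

P = 0, Q = 0 ↦ 0  <
P = 0, Q = 1/2 ↦ 1/2  <
P = 0, Q = 1 ↦ 1  ≥
P = 1/2, Q = 0 ↦ 0  <
P = 1/2, Q = 1/2 ↦ 1/2  <
P = 1/2, Q = 1 ↦ 1/2  <
P = 1, Q = 0 ↦ 0  <
P = 1, Q = 1/2 ↦ 0  <
P = 1, Q = 1 ↦ 0  <
So 1 of the 9 assignments meets the threshold.

1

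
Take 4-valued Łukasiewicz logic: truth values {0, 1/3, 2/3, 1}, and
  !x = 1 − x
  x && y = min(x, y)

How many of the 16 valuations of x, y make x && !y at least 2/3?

4

x = 0, y = 0 ↦ 0  <
x = 0, y = 1/3 ↦ 0  <
x = 0, y = 2/3 ↦ 0  <
x = 0, y = 1 ↦ 0  <
x = 1/3, y = 0 ↦ 1/3  <
x = 1/3, y = 1/3 ↦ 1/3  <
x = 1/3, y = 2/3 ↦ 1/3  <
x = 1/3, y = 1 ↦ 0  <
x = 2/3, y = 0 ↦ 2/3  ≥
x = 2/3, y = 1/3 ↦ 2/3  ≥
x = 2/3, y = 2/3 ↦ 1/3  <
x = 2/3, y = 1 ↦ 0  <
x = 1, y = 0 ↦ 1  ≥
x = 1, y = 1/3 ↦ 2/3  ≥
x = 1, y = 2/3 ↦ 1/3  <
x = 1, y = 1 ↦ 0  <
So 4 of the 16 assignments meet the threshold.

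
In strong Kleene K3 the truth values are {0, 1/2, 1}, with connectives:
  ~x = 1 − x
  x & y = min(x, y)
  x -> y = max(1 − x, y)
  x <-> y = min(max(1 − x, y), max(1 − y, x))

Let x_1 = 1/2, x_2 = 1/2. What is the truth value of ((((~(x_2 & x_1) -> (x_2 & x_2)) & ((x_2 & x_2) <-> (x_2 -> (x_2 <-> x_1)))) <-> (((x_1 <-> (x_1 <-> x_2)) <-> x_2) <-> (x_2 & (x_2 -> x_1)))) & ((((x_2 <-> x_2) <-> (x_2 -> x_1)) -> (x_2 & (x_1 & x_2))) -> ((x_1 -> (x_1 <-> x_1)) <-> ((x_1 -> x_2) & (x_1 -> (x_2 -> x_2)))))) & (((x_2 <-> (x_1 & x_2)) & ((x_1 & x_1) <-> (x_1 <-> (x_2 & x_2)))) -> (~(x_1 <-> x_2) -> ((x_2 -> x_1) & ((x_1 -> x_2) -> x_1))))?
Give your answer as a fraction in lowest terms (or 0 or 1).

x_2 & x_1 = 1/2 & 1/2 = 1/2
~(x_2 & x_1) = ~1/2 = 1/2
x_2 & x_2 = 1/2 & 1/2 = 1/2
~(x_2 & x_1) -> (x_2 & x_2) = 1/2 -> 1/2 = 1/2
x_2 & x_2 = 1/2 & 1/2 = 1/2
x_2 <-> x_1 = 1/2 <-> 1/2 = 1/2
x_2 -> (x_2 <-> x_1) = 1/2 -> 1/2 = 1/2
(x_2 & x_2) <-> (x_2 -> (x_2 <-> x_1)) = 1/2 <-> 1/2 = 1/2
(~(x_2 & x_1) -> (x_2 & x_2)) & ((x_2 & x_2) <-> (x_2 -> (x_2 <-> x_1))) = 1/2 & 1/2 = 1/2
x_1 <-> x_2 = 1/2 <-> 1/2 = 1/2
x_1 <-> (x_1 <-> x_2) = 1/2 <-> 1/2 = 1/2
(x_1 <-> (x_1 <-> x_2)) <-> x_2 = 1/2 <-> 1/2 = 1/2
x_2 -> x_1 = 1/2 -> 1/2 = 1/2
x_2 & (x_2 -> x_1) = 1/2 & 1/2 = 1/2
((x_1 <-> (x_1 <-> x_2)) <-> x_2) <-> (x_2 & (x_2 -> x_1)) = 1/2 <-> 1/2 = 1/2
((~(x_2 & x_1) -> (x_2 & x_2)) & ((x_2 & x_2) <-> (x_2 -> (x_2 <-> x_1)))) <-> (((x_1 <-> (x_1 <-> x_2)) <-> x_2) <-> (x_2 & (x_2 -> x_1))) = 1/2 <-> 1/2 = 1/2
x_2 <-> x_2 = 1/2 <-> 1/2 = 1/2
x_2 -> x_1 = 1/2 -> 1/2 = 1/2
(x_2 <-> x_2) <-> (x_2 -> x_1) = 1/2 <-> 1/2 = 1/2
x_1 & x_2 = 1/2 & 1/2 = 1/2
x_2 & (x_1 & x_2) = 1/2 & 1/2 = 1/2
((x_2 <-> x_2) <-> (x_2 -> x_1)) -> (x_2 & (x_1 & x_2)) = 1/2 -> 1/2 = 1/2
x_1 <-> x_1 = 1/2 <-> 1/2 = 1/2
x_1 -> (x_1 <-> x_1) = 1/2 -> 1/2 = 1/2
x_1 -> x_2 = 1/2 -> 1/2 = 1/2
x_2 -> x_2 = 1/2 -> 1/2 = 1/2
x_1 -> (x_2 -> x_2) = 1/2 -> 1/2 = 1/2
(x_1 -> x_2) & (x_1 -> (x_2 -> x_2)) = 1/2 & 1/2 = 1/2
(x_1 -> (x_1 <-> x_1)) <-> ((x_1 -> x_2) & (x_1 -> (x_2 -> x_2))) = 1/2 <-> 1/2 = 1/2
(((x_2 <-> x_2) <-> (x_2 -> x_1)) -> (x_2 & (x_1 & x_2))) -> ((x_1 -> (x_1 <-> x_1)) <-> ((x_1 -> x_2) & (x_1 -> (x_2 -> x_2)))) = 1/2 -> 1/2 = 1/2
(((~(x_2 & x_1) -> (x_2 & x_2)) & ((x_2 & x_2) <-> (x_2 -> (x_2 <-> x_1)))) <-> (((x_1 <-> (x_1 <-> x_2)) <-> x_2) <-> (x_2 & (x_2 -> x_1)))) & ((((x_2 <-> x_2) <-> (x_2 -> x_1)) -> (x_2 & (x_1 & x_2))) -> ((x_1 -> (x_1 <-> x_1)) <-> ((x_1 -> x_2) & (x_1 -> (x_2 -> x_2))))) = 1/2 & 1/2 = 1/2
x_1 & x_2 = 1/2 & 1/2 = 1/2
x_2 <-> (x_1 & x_2) = 1/2 <-> 1/2 = 1/2
x_1 & x_1 = 1/2 & 1/2 = 1/2
x_2 & x_2 = 1/2 & 1/2 = 1/2
x_1 <-> (x_2 & x_2) = 1/2 <-> 1/2 = 1/2
(x_1 & x_1) <-> (x_1 <-> (x_2 & x_2)) = 1/2 <-> 1/2 = 1/2
(x_2 <-> (x_1 & x_2)) & ((x_1 & x_1) <-> (x_1 <-> (x_2 & x_2))) = 1/2 & 1/2 = 1/2
x_1 <-> x_2 = 1/2 <-> 1/2 = 1/2
~(x_1 <-> x_2) = ~1/2 = 1/2
x_2 -> x_1 = 1/2 -> 1/2 = 1/2
x_1 -> x_2 = 1/2 -> 1/2 = 1/2
(x_1 -> x_2) -> x_1 = 1/2 -> 1/2 = 1/2
(x_2 -> x_1) & ((x_1 -> x_2) -> x_1) = 1/2 & 1/2 = 1/2
~(x_1 <-> x_2) -> ((x_2 -> x_1) & ((x_1 -> x_2) -> x_1)) = 1/2 -> 1/2 = 1/2
((x_2 <-> (x_1 & x_2)) & ((x_1 & x_1) <-> (x_1 <-> (x_2 & x_2)))) -> (~(x_1 <-> x_2) -> ((x_2 -> x_1) & ((x_1 -> x_2) -> x_1))) = 1/2 -> 1/2 = 1/2
((((~(x_2 & x_1) -> (x_2 & x_2)) & ((x_2 & x_2) <-> (x_2 -> (x_2 <-> x_1)))) <-> (((x_1 <-> (x_1 <-> x_2)) <-> x_2) <-> (x_2 & (x_2 -> x_1)))) & ((((x_2 <-> x_2) <-> (x_2 -> x_1)) -> (x_2 & (x_1 & x_2))) -> ((x_1 -> (x_1 <-> x_1)) <-> ((x_1 -> x_2) & (x_1 -> (x_2 -> x_2)))))) & (((x_2 <-> (x_1 & x_2)) & ((x_1 & x_1) <-> (x_1 <-> (x_2 & x_2)))) -> (~(x_1 <-> x_2) -> ((x_2 -> x_1) & ((x_1 -> x_2) -> x_1)))) = 1/2 & 1/2 = 1/2

1/2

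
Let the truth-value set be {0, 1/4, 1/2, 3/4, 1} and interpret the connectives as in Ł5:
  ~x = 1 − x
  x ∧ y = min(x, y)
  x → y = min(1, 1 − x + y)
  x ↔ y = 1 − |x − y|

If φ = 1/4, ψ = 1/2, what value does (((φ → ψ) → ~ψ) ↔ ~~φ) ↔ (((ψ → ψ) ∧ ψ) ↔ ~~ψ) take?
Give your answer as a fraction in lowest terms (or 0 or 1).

3/4

φ → ψ = 1/4 → 1/2 = 1
~ψ = ~1/2 = 1/2
(φ → ψ) → ~ψ = 1 → 1/2 = 1/2
~φ = ~1/4 = 3/4
~~φ = ~3/4 = 1/4
((φ → ψ) → ~ψ) ↔ ~~φ = 1/2 ↔ 1/4 = 3/4
ψ → ψ = 1/2 → 1/2 = 1
(ψ → ψ) ∧ ψ = 1 ∧ 1/2 = 1/2
~ψ = ~1/2 = 1/2
~~ψ = ~1/2 = 1/2
((ψ → ψ) ∧ ψ) ↔ ~~ψ = 1/2 ↔ 1/2 = 1
(((φ → ψ) → ~ψ) ↔ ~~φ) ↔ (((ψ → ψ) ∧ ψ) ↔ ~~ψ) = 3/4 ↔ 1 = 3/4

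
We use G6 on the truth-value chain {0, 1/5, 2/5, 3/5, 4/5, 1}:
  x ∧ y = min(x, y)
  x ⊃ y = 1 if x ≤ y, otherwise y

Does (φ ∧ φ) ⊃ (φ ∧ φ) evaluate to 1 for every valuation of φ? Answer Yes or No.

φ = 0 ↦ 1
φ = 1/5 ↦ 1
φ = 2/5 ↦ 1
φ = 3/5 ↦ 1
φ = 4/5 ↦ 1
φ = 1 ↦ 1
Every assignment gives a value ≥ 1.

Yes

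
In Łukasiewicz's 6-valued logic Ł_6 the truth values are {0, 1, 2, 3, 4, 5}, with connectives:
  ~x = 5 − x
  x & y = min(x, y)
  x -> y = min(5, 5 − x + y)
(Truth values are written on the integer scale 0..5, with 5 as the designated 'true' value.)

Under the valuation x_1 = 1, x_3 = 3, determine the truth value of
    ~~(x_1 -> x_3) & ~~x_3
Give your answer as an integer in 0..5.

x_1 -> x_3 = 1 -> 3 = 5
~(x_1 -> x_3) = ~5 = 0
~~(x_1 -> x_3) = ~0 = 5
~x_3 = ~3 = 2
~~x_3 = ~2 = 3
~~(x_1 -> x_3) & ~~x_3 = 5 & 3 = 3

3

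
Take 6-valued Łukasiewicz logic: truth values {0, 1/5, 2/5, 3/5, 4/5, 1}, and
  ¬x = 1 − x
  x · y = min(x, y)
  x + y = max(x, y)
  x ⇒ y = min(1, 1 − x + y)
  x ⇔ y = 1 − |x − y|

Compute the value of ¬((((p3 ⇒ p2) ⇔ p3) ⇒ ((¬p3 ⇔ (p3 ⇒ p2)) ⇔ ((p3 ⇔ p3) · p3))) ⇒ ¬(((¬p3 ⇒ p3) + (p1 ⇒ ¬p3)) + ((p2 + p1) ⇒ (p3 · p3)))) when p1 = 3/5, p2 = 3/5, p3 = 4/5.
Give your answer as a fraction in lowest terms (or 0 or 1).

3/5

p3 ⇒ p2 = 4/5 ⇒ 3/5 = 4/5
(p3 ⇒ p2) ⇔ p3 = 4/5 ⇔ 4/5 = 1
¬p3 = ¬4/5 = 1/5
p3 ⇒ p2 = 4/5 ⇒ 3/5 = 4/5
¬p3 ⇔ (p3 ⇒ p2) = 1/5 ⇔ 4/5 = 2/5
p3 ⇔ p3 = 4/5 ⇔ 4/5 = 1
(p3 ⇔ p3) · p3 = 1 · 4/5 = 4/5
(¬p3 ⇔ (p3 ⇒ p2)) ⇔ ((p3 ⇔ p3) · p3) = 2/5 ⇔ 4/5 = 3/5
((p3 ⇒ p2) ⇔ p3) ⇒ ((¬p3 ⇔ (p3 ⇒ p2)) ⇔ ((p3 ⇔ p3) · p3)) = 1 ⇒ 3/5 = 3/5
¬p3 = ¬4/5 = 1/5
¬p3 ⇒ p3 = 1/5 ⇒ 4/5 = 1
¬p3 = ¬4/5 = 1/5
p1 ⇒ ¬p3 = 3/5 ⇒ 1/5 = 3/5
(¬p3 ⇒ p3) + (p1 ⇒ ¬p3) = 1 + 3/5 = 1
p2 + p1 = 3/5 + 3/5 = 3/5
p3 · p3 = 4/5 · 4/5 = 4/5
(p2 + p1) ⇒ (p3 · p3) = 3/5 ⇒ 4/5 = 1
((¬p3 ⇒ p3) + (p1 ⇒ ¬p3)) + ((p2 + p1) ⇒ (p3 · p3)) = 1 + 1 = 1
¬(((¬p3 ⇒ p3) + (p1 ⇒ ¬p3)) + ((p2 + p1) ⇒ (p3 · p3))) = ¬1 = 0
(((p3 ⇒ p2) ⇔ p3) ⇒ ((¬p3 ⇔ (p3 ⇒ p2)) ⇔ ((p3 ⇔ p3) · p3))) ⇒ ¬(((¬p3 ⇒ p3) + (p1 ⇒ ¬p3)) + ((p2 + p1) ⇒ (p3 · p3))) = 3/5 ⇒ 0 = 2/5
¬((((p3 ⇒ p2) ⇔ p3) ⇒ ((¬p3 ⇔ (p3 ⇒ p2)) ⇔ ((p3 ⇔ p3) · p3))) ⇒ ¬(((¬p3 ⇒ p3) + (p1 ⇒ ¬p3)) + ((p2 + p1) ⇒ (p3 · p3)))) = ¬2/5 = 3/5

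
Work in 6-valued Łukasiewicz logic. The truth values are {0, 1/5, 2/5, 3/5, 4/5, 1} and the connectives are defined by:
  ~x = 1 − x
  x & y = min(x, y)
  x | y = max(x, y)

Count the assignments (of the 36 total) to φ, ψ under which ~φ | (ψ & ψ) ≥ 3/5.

27

value 1: 11 assignments (counts)
value 4/5: 9 assignments (counts)
value 3/5: 7 assignments (counts)
value 2/5: 5 assignments
value 1/5: 3 assignments
value 0: 1 assignment
So 27 of the 36 assignments meet the threshold.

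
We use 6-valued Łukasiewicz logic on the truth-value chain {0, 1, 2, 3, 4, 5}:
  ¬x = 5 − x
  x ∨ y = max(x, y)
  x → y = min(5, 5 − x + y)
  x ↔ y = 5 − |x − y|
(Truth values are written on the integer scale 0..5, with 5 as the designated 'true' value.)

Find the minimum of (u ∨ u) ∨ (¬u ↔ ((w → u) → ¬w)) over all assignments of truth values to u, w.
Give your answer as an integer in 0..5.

Take u = 2, w = 0:
u ∨ u = 2 ∨ 2 = 2
¬u = ¬2 = 3
w → u = 0 → 2 = 5
¬w = ¬0 = 5
(w → u) → ¬w = 5 → 5 = 5
¬u ↔ ((w → u) → ¬w) = 3 ↔ 5 = 3
(u ∨ u) ∨ (¬u ↔ ((w → u) → ¬w)) = 2 ∨ 3 = 3
No assignment yields a value below 3, so this is the minimum.

3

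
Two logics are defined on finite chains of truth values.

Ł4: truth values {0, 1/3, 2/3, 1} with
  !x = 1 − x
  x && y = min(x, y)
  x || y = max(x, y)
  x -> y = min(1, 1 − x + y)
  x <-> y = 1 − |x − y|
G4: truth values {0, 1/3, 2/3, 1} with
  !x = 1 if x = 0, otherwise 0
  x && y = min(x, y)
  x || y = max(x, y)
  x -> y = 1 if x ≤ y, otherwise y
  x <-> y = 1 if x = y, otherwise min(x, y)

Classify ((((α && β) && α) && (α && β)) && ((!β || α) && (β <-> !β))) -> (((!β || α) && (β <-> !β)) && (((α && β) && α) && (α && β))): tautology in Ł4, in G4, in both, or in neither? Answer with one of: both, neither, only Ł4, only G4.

both

In Ł4: every assignment gives 1 — tautology.
In G4: every assignment gives 1 — tautology.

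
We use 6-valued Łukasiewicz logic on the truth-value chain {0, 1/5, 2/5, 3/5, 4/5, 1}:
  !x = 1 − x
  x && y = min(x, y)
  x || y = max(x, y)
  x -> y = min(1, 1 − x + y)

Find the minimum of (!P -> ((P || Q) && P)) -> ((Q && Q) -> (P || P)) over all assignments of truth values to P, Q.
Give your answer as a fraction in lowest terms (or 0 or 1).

Take P = 2/5, Q = 1:
!P = !2/5 = 3/5
P || Q = 2/5 || 1 = 1
(P || Q) && P = 1 && 2/5 = 2/5
!P -> ((P || Q) && P) = 3/5 -> 2/5 = 4/5
Q && Q = 1 && 1 = 1
P || P = 2/5 || 2/5 = 2/5
(Q && Q) -> (P || P) = 1 -> 2/5 = 2/5
(!P -> ((P || Q) && P)) -> ((Q && Q) -> (P || P)) = 4/5 -> 2/5 = 3/5
No assignment yields a value below 3/5, so this is the minimum.

3/5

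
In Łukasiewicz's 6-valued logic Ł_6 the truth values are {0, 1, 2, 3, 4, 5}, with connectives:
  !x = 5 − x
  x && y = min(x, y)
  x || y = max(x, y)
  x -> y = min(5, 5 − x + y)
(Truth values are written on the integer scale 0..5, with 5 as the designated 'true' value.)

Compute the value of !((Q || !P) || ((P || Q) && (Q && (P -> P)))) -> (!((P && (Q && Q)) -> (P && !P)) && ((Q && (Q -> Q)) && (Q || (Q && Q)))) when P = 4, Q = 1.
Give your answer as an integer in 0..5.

1

!P = !4 = 1
Q || !P = 1 || 1 = 1
P || Q = 4 || 1 = 4
P -> P = 4 -> 4 = 5
Q && (P -> P) = 1 && 5 = 1
(P || Q) && (Q && (P -> P)) = 4 && 1 = 1
(Q || !P) || ((P || Q) && (Q && (P -> P))) = 1 || 1 = 1
!((Q || !P) || ((P || Q) && (Q && (P -> P)))) = !1 = 4
Q && Q = 1 && 1 = 1
P && (Q && Q) = 4 && 1 = 1
!P = !4 = 1
P && !P = 4 && 1 = 1
(P && (Q && Q)) -> (P && !P) = 1 -> 1 = 5
!((P && (Q && Q)) -> (P && !P)) = !5 = 0
Q -> Q = 1 -> 1 = 5
Q && (Q -> Q) = 1 && 5 = 1
Q && Q = 1 && 1 = 1
Q || (Q && Q) = 1 || 1 = 1
(Q && (Q -> Q)) && (Q || (Q && Q)) = 1 && 1 = 1
!((P && (Q && Q)) -> (P && !P)) && ((Q && (Q -> Q)) && (Q || (Q && Q))) = 0 && 1 = 0
!((Q || !P) || ((P || Q) && (Q && (P -> P)))) -> (!((P && (Q && Q)) -> (P && !P)) && ((Q && (Q -> Q)) && (Q || (Q && Q)))) = 4 -> 0 = 1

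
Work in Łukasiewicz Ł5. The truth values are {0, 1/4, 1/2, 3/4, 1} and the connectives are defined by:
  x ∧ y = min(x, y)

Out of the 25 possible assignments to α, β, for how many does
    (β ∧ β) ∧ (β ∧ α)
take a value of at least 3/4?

value 1: 1 assignment (counts)
value 3/4: 3 assignments (counts)
value 1/2: 5 assignments
value 1/4: 7 assignments
value 0: 9 assignments
So 4 of the 25 assignments meet the threshold.

4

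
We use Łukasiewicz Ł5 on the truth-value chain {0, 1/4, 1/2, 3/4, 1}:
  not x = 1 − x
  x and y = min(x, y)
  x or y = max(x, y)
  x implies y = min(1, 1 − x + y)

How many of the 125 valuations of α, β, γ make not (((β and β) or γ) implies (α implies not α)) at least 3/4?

value 1: 9 assignments (counts)
value 3/4: 7 assignments (counts)
value 1/2: 14 assignments
value 1/4: 10 assignments
value 0: 85 assignments
So 16 of the 125 assignments meet the threshold.

16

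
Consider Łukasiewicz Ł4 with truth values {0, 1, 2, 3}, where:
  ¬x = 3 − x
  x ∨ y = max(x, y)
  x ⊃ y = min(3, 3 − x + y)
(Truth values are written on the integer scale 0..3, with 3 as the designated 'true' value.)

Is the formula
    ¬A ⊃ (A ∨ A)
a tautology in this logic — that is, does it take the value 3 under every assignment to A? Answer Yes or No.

Counterexample: take A = 0.
¬A = ¬0 = 3
A ∨ A = 0 ∨ 0 = 0
¬A ⊃ (A ∨ A) = 3 ⊃ 0 = 0
This gives 0 ≠ 3.

No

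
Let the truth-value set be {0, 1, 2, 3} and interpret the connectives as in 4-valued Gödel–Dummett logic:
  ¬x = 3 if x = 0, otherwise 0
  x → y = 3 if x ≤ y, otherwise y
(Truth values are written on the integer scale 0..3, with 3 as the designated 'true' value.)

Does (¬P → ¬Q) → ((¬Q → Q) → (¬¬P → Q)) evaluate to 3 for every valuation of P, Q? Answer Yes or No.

Counterexample: take P = 1, Q = 1.
¬P = ¬1 = 0
¬Q = ¬1 = 0
¬P → ¬Q = 0 → 0 = 3
¬Q = ¬1 = 0
¬Q → Q = 0 → 1 = 3
¬P = ¬1 = 0
¬¬P = ¬0 = 3
¬¬P → Q = 3 → 1 = 1
(¬Q → Q) → (¬¬P → Q) = 3 → 1 = 1
(¬P → ¬Q) → ((¬Q → Q) → (¬¬P → Q)) = 3 → 1 = 1
This gives 1 ≠ 3.

No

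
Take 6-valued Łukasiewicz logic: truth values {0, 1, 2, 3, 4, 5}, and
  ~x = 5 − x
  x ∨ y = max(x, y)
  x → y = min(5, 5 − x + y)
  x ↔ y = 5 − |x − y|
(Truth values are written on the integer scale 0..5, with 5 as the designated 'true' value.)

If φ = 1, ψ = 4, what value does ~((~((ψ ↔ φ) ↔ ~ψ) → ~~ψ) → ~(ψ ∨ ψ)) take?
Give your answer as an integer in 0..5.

4

ψ ↔ φ = 4 ↔ 1 = 2
~ψ = ~4 = 1
(ψ ↔ φ) ↔ ~ψ = 2 ↔ 1 = 4
~((ψ ↔ φ) ↔ ~ψ) = ~4 = 1
~ψ = ~4 = 1
~~ψ = ~1 = 4
~((ψ ↔ φ) ↔ ~ψ) → ~~ψ = 1 → 4 = 5
ψ ∨ ψ = 4 ∨ 4 = 4
~(ψ ∨ ψ) = ~4 = 1
(~((ψ ↔ φ) ↔ ~ψ) → ~~ψ) → ~(ψ ∨ ψ) = 5 → 1 = 1
~((~((ψ ↔ φ) ↔ ~ψ) → ~~ψ) → ~(ψ ∨ ψ)) = ~1 = 4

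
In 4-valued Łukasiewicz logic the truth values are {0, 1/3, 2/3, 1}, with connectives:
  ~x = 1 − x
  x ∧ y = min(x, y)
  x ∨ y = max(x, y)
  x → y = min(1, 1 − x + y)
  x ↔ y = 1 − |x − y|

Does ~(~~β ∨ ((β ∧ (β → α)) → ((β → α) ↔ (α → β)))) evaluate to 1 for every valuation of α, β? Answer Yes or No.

No

Counterexample: take α = 0, β = 0.
~β = ~0 = 1
~~β = ~1 = 0
β → α = 0 → 0 = 1
β ∧ (β → α) = 0 ∧ 1 = 0
β → α = 0 → 0 = 1
α → β = 0 → 0 = 1
(β → α) ↔ (α → β) = 1 ↔ 1 = 1
(β ∧ (β → α)) → ((β → α) ↔ (α → β)) = 0 → 1 = 1
~~β ∨ ((β ∧ (β → α)) → ((β → α) ↔ (α → β))) = 0 ∨ 1 = 1
~(~~β ∨ ((β ∧ (β → α)) → ((β → α) ↔ (α → β)))) = ~1 = 0
This gives 0 ≠ 1.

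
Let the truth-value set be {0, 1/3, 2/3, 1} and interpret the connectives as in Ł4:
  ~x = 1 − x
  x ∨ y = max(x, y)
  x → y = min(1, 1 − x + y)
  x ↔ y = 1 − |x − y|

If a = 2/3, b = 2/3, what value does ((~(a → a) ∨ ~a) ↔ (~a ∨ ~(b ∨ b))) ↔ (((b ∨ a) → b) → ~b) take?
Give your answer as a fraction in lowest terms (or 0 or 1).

1/3

a → a = 2/3 → 2/3 = 1
~(a → a) = ~1 = 0
~a = ~2/3 = 1/3
~(a → a) ∨ ~a = 0 ∨ 1/3 = 1/3
~a = ~2/3 = 1/3
b ∨ b = 2/3 ∨ 2/3 = 2/3
~(b ∨ b) = ~2/3 = 1/3
~a ∨ ~(b ∨ b) = 1/3 ∨ 1/3 = 1/3
(~(a → a) ∨ ~a) ↔ (~a ∨ ~(b ∨ b)) = 1/3 ↔ 1/3 = 1
b ∨ a = 2/3 ∨ 2/3 = 2/3
(b ∨ a) → b = 2/3 → 2/3 = 1
~b = ~2/3 = 1/3
((b ∨ a) → b) → ~b = 1 → 1/3 = 1/3
((~(a → a) ∨ ~a) ↔ (~a ∨ ~(b ∨ b))) ↔ (((b ∨ a) → b) → ~b) = 1 ↔ 1/3 = 1/3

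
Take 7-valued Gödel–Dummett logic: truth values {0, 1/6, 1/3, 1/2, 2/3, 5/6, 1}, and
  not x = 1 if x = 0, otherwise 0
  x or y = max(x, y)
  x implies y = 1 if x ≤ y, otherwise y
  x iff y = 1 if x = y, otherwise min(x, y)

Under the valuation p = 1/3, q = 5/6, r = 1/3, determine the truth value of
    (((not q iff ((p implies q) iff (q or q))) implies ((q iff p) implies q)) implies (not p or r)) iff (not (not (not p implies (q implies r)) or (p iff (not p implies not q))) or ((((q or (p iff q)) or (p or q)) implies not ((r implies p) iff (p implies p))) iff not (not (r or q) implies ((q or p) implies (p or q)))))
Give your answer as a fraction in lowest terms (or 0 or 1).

1/3

not q = not 5/6 = 0
p implies q = 1/3 implies 5/6 = 1
q or q = 5/6 or 5/6 = 5/6
(p implies q) iff (q or q) = 1 iff 5/6 = 5/6
not q iff ((p implies q) iff (q or q)) = 0 iff 5/6 = 0
q iff p = 5/6 iff 1/3 = 1/3
(q iff p) implies q = 1/3 implies 5/6 = 1
(not q iff ((p implies q) iff (q or q))) implies ((q iff p) implies q) = 0 implies 1 = 1
not p = not 1/3 = 0
not p or r = 0 or 1/3 = 1/3
((not q iff ((p implies q) iff (q or q))) implies ((q iff p) implies q)) implies (not p or r) = 1 implies 1/3 = 1/3
not p = not 1/3 = 0
q implies r = 5/6 implies 1/3 = 1/3
not p implies (q implies r) = 0 implies 1/3 = 1
not (not p implies (q implies r)) = not 1 = 0
not p = not 1/3 = 0
not q = not 5/6 = 0
not p implies not q = 0 implies 0 = 1
p iff (not p implies not q) = 1/3 iff 1 = 1/3
not (not p implies (q implies r)) or (p iff (not p implies not q)) = 0 or 1/3 = 1/3
not (not (not p implies (q implies r)) or (p iff (not p implies not q))) = not 1/3 = 0
p iff q = 1/3 iff 5/6 = 1/3
q or (p iff q) = 5/6 or 1/3 = 5/6
p or q = 1/3 or 5/6 = 5/6
(q or (p iff q)) or (p or q) = 5/6 or 5/6 = 5/6
r implies p = 1/3 implies 1/3 = 1
p implies p = 1/3 implies 1/3 = 1
(r implies p) iff (p implies p) = 1 iff 1 = 1
not ((r implies p) iff (p implies p)) = not 1 = 0
((q or (p iff q)) or (p or q)) implies not ((r implies p) iff (p implies p)) = 5/6 implies 0 = 0
r or q = 1/3 or 5/6 = 5/6
not (r or q) = not 5/6 = 0
q or p = 5/6 or 1/3 = 5/6
p or q = 1/3 or 5/6 = 5/6
(q or p) implies (p or q) = 5/6 implies 5/6 = 1
not (r or q) implies ((q or p) implies (p or q)) = 0 implies 1 = 1
not (not (r or q) implies ((q or p) implies (p or q))) = not 1 = 0
(((q or (p iff q)) or (p or q)) implies not ((r implies p) iff (p implies p))) iff not (not (r or q) implies ((q or p) implies (p or q))) = 0 iff 0 = 1
not (not (not p implies (q implies r)) or (p iff (not p implies not q))) or ((((q or (p iff q)) or (p or q)) implies not ((r implies p) iff (p implies p))) iff not (not (r or q) implies ((q or p) implies (p or q)))) = 0 or 1 = 1
(((not q iff ((p implies q) iff (q or q))) implies ((q iff p) implies q)) implies (not p or r)) iff (not (not (not p implies (q implies r)) or (p iff (not p implies not q))) or ((((q or (p iff q)) or (p or q)) implies not ((r implies p) iff (p implies p))) iff not (not (r or q) implies ((q or p) implies (p or q))))) = 1/3 iff 1 = 1/3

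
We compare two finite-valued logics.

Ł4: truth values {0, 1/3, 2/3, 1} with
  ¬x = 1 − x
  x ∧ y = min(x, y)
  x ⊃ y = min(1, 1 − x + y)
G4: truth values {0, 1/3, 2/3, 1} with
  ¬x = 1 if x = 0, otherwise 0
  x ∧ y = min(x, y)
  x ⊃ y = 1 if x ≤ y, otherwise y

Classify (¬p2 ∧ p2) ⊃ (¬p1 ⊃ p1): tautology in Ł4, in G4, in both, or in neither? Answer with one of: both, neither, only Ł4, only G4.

In Ł4: at p1 = 0, p2 = 1/3 the value is 2/3 — not a tautology.
In G4: every assignment gives 1 — tautology.

only G4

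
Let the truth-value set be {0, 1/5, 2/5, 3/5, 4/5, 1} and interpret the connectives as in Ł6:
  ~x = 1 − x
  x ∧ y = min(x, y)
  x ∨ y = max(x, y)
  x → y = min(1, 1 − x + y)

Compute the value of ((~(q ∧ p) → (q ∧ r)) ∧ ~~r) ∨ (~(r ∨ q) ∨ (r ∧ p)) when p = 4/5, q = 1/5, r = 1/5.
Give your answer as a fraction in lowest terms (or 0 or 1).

4/5

q ∧ p = 1/5 ∧ 4/5 = 1/5
~(q ∧ p) = ~1/5 = 4/5
q ∧ r = 1/5 ∧ 1/5 = 1/5
~(q ∧ p) → (q ∧ r) = 4/5 → 1/5 = 2/5
~r = ~1/5 = 4/5
~~r = ~4/5 = 1/5
(~(q ∧ p) → (q ∧ r)) ∧ ~~r = 2/5 ∧ 1/5 = 1/5
r ∨ q = 1/5 ∨ 1/5 = 1/5
~(r ∨ q) = ~1/5 = 4/5
r ∧ p = 1/5 ∧ 4/5 = 1/5
~(r ∨ q) ∨ (r ∧ p) = 4/5 ∨ 1/5 = 4/5
((~(q ∧ p) → (q ∧ r)) ∧ ~~r) ∨ (~(r ∨ q) ∨ (r ∧ p)) = 1/5 ∨ 4/5 = 4/5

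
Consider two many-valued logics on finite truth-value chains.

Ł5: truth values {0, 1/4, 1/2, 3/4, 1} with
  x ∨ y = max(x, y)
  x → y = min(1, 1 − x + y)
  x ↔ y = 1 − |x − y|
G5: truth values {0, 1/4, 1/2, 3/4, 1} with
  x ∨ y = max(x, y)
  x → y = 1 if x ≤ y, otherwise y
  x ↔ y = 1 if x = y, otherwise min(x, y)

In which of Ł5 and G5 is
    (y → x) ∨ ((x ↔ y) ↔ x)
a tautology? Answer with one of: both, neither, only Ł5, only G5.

In Ł5: at x = 0, y = 1/4 the value is 3/4 — not a tautology.
In G5: every assignment gives 1 — tautology.

only G5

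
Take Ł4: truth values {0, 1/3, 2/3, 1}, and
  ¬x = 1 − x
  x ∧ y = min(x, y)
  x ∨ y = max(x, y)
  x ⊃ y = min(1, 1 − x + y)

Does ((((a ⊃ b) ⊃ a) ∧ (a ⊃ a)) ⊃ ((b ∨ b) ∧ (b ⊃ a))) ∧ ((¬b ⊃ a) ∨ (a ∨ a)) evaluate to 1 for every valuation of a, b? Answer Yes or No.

No

Counterexample: take a = 0, b = 0.
a ⊃ b = 0 ⊃ 0 = 1
(a ⊃ b) ⊃ a = 1 ⊃ 0 = 0
a ⊃ a = 0 ⊃ 0 = 1
((a ⊃ b) ⊃ a) ∧ (a ⊃ a) = 0 ∧ 1 = 0
b ∨ b = 0 ∨ 0 = 0
b ⊃ a = 0 ⊃ 0 = 1
(b ∨ b) ∧ (b ⊃ a) = 0 ∧ 1 = 0
(((a ⊃ b) ⊃ a) ∧ (a ⊃ a)) ⊃ ((b ∨ b) ∧ (b ⊃ a)) = 0 ⊃ 0 = 1
¬b = ¬0 = 1
¬b ⊃ a = 1 ⊃ 0 = 0
a ∨ a = 0 ∨ 0 = 0
(¬b ⊃ a) ∨ (a ∨ a) = 0 ∨ 0 = 0
((((a ⊃ b) ⊃ a) ∧ (a ⊃ a)) ⊃ ((b ∨ b) ∧ (b ⊃ a))) ∧ ((¬b ⊃ a) ∨ (a ∨ a)) = 1 ∧ 0 = 0
This gives 0 ≠ 1.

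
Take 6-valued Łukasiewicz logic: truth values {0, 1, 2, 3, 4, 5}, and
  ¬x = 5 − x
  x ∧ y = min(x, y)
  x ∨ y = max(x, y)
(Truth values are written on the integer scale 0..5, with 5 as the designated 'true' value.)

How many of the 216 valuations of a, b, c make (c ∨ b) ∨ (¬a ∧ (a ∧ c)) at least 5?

66

value 5: 66 assignments (counts)
value 4: 54 assignments
value 3: 42 assignments
value 2: 30 assignments
value 1: 18 assignments
value 0: 6 assignments
So 66 of the 216 assignments meet the threshold.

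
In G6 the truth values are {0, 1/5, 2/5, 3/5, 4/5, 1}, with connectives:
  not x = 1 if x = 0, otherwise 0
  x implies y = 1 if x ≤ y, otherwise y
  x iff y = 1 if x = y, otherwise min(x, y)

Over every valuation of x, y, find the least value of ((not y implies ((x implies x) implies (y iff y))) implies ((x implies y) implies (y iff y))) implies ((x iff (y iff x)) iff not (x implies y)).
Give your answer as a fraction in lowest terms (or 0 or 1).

Take x = 0, y = 1/5:
not y = not 1/5 = 0
x implies x = 0 implies 0 = 1
y iff y = 1/5 iff 1/5 = 1
(x implies x) implies (y iff y) = 1 implies 1 = 1
not y implies ((x implies x) implies (y iff y)) = 0 implies 1 = 1
x implies y = 0 implies 1/5 = 1
y iff y = 1/5 iff 1/5 = 1
(x implies y) implies (y iff y) = 1 implies 1 = 1
(not y implies ((x implies x) implies (y iff y))) implies ((x implies y) implies (y iff y)) = 1 implies 1 = 1
y iff x = 1/5 iff 0 = 0
x iff (y iff x) = 0 iff 0 = 1
x implies y = 0 implies 1/5 = 1
not (x implies y) = not 1 = 0
(x iff (y iff x)) iff not (x implies y) = 1 iff 0 = 0
((not y implies ((x implies x) implies (y iff y))) implies ((x implies y) implies (y iff y))) implies ((x iff (y iff x)) iff not (x implies y)) = 1 implies 0 = 0
No assignment yields a value below 0, so this is the minimum.

0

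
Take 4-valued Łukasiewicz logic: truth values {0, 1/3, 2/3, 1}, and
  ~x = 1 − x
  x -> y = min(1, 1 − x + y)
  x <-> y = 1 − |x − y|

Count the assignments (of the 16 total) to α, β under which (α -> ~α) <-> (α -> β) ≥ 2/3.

14

α = 0, β = 0 ↦ 1  ≥
α = 0, β = 1/3 ↦ 1  ≥
α = 0, β = 2/3 ↦ 1  ≥
α = 0, β = 1 ↦ 1  ≥
α = 1/3, β = 0 ↦ 2/3  ≥
α = 1/3, β = 1/3 ↦ 1  ≥
α = 1/3, β = 2/3 ↦ 1  ≥
α = 1/3, β = 1 ↦ 1  ≥
α = 2/3, β = 0 ↦ 2/3  ≥
α = 2/3, β = 1/3 ↦ 1  ≥
α = 2/3, β = 2/3 ↦ 2/3  ≥
α = 2/3, β = 1 ↦ 2/3  ≥
α = 1, β = 0 ↦ 1  ≥
α = 1, β = 1/3 ↦ 2/3  ≥
α = 1, β = 2/3 ↦ 1/3  <
α = 1, β = 1 ↦ 0  <
So 14 of the 16 assignments meet the threshold.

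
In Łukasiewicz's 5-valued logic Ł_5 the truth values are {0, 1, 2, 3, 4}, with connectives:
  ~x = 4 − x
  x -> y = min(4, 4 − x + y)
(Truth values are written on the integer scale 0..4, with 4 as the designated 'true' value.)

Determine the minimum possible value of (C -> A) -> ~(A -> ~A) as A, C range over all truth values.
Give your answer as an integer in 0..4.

Take A = 0, C = 0:
C -> A = 0 -> 0 = 4
~A = ~0 = 4
A -> ~A = 0 -> 4 = 4
~(A -> ~A) = ~4 = 0
(C -> A) -> ~(A -> ~A) = 4 -> 0 = 0
No assignment yields a value below 0, so this is the minimum.

0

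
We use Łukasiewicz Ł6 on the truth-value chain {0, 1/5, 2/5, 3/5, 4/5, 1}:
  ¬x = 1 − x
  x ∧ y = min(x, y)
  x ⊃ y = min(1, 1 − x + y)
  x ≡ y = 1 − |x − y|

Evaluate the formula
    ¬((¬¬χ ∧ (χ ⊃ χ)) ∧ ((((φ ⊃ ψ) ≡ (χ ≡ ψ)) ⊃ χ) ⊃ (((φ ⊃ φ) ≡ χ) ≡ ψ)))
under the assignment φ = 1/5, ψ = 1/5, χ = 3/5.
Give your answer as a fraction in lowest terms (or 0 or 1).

¬χ = ¬3/5 = 2/5
¬¬χ = ¬2/5 = 3/5
χ ⊃ χ = 3/5 ⊃ 3/5 = 1
¬¬χ ∧ (χ ⊃ χ) = 3/5 ∧ 1 = 3/5
φ ⊃ ψ = 1/5 ⊃ 1/5 = 1
χ ≡ ψ = 3/5 ≡ 1/5 = 3/5
(φ ⊃ ψ) ≡ (χ ≡ ψ) = 1 ≡ 3/5 = 3/5
((φ ⊃ ψ) ≡ (χ ≡ ψ)) ⊃ χ = 3/5 ⊃ 3/5 = 1
φ ⊃ φ = 1/5 ⊃ 1/5 = 1
(φ ⊃ φ) ≡ χ = 1 ≡ 3/5 = 3/5
((φ ⊃ φ) ≡ χ) ≡ ψ = 3/5 ≡ 1/5 = 3/5
(((φ ⊃ ψ) ≡ (χ ≡ ψ)) ⊃ χ) ⊃ (((φ ⊃ φ) ≡ χ) ≡ ψ) = 1 ⊃ 3/5 = 3/5
(¬¬χ ∧ (χ ⊃ χ)) ∧ ((((φ ⊃ ψ) ≡ (χ ≡ ψ)) ⊃ χ) ⊃ (((φ ⊃ φ) ≡ χ) ≡ ψ)) = 3/5 ∧ 3/5 = 3/5
¬((¬¬χ ∧ (χ ⊃ χ)) ∧ ((((φ ⊃ ψ) ≡ (χ ≡ ψ)) ⊃ χ) ⊃ (((φ ⊃ φ) ≡ χ) ≡ ψ))) = ¬3/5 = 2/5

2/5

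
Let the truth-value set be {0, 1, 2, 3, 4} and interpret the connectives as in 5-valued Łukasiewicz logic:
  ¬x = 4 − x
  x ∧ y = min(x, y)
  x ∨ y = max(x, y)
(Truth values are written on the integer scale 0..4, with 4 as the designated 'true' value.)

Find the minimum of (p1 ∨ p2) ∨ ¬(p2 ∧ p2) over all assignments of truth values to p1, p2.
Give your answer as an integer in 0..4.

Take p1 = 0, p2 = 2:
p1 ∨ p2 = 0 ∨ 2 = 2
p2 ∧ p2 = 2 ∧ 2 = 2
¬(p2 ∧ p2) = ¬2 = 2
(p1 ∨ p2) ∨ ¬(p2 ∧ p2) = 2 ∨ 2 = 2
No assignment yields a value below 2, so this is the minimum.

2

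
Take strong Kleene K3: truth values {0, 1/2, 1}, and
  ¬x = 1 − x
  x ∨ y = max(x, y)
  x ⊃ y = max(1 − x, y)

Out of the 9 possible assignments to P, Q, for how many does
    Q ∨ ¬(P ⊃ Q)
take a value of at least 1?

4

P = 0, Q = 0 ↦ 0  <
P = 0, Q = 1/2 ↦ 1/2  <
P = 0, Q = 1 ↦ 1  ≥
P = 1/2, Q = 0 ↦ 1/2  <
P = 1/2, Q = 1/2 ↦ 1/2  <
P = 1/2, Q = 1 ↦ 1  ≥
P = 1, Q = 0 ↦ 1  ≥
P = 1, Q = 1/2 ↦ 1/2  <
P = 1, Q = 1 ↦ 1  ≥
So 4 of the 9 assignments meet the threshold.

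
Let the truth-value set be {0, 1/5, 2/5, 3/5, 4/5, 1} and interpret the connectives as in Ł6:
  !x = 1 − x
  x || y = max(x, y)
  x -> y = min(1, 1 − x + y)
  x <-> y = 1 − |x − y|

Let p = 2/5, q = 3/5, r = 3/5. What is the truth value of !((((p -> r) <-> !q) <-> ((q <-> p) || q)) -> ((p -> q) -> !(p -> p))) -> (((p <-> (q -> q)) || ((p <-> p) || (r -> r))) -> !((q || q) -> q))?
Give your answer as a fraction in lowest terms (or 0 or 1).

2/5

p -> r = 2/5 -> 3/5 = 1
!q = !3/5 = 2/5
(p -> r) <-> !q = 1 <-> 2/5 = 2/5
q <-> p = 3/5 <-> 2/5 = 4/5
(q <-> p) || q = 4/5 || 3/5 = 4/5
((p -> r) <-> !q) <-> ((q <-> p) || q) = 2/5 <-> 4/5 = 3/5
p -> q = 2/5 -> 3/5 = 1
p -> p = 2/5 -> 2/5 = 1
!(p -> p) = !1 = 0
(p -> q) -> !(p -> p) = 1 -> 0 = 0
(((p -> r) <-> !q) <-> ((q <-> p) || q)) -> ((p -> q) -> !(p -> p)) = 3/5 -> 0 = 2/5
!((((p -> r) <-> !q) <-> ((q <-> p) || q)) -> ((p -> q) -> !(p -> p))) = !2/5 = 3/5
q -> q = 3/5 -> 3/5 = 1
p <-> (q -> q) = 2/5 <-> 1 = 2/5
p <-> p = 2/5 <-> 2/5 = 1
r -> r = 3/5 -> 3/5 = 1
(p <-> p) || (r -> r) = 1 || 1 = 1
(p <-> (q -> q)) || ((p <-> p) || (r -> r)) = 2/5 || 1 = 1
q || q = 3/5 || 3/5 = 3/5
(q || q) -> q = 3/5 -> 3/5 = 1
!((q || q) -> q) = !1 = 0
((p <-> (q -> q)) || ((p <-> p) || (r -> r))) -> !((q || q) -> q) = 1 -> 0 = 0
!((((p -> r) <-> !q) <-> ((q <-> p) || q)) -> ((p -> q) -> !(p -> p))) -> (((p <-> (q -> q)) || ((p <-> p) || (r -> r))) -> !((q || q) -> q)) = 3/5 -> 0 = 2/5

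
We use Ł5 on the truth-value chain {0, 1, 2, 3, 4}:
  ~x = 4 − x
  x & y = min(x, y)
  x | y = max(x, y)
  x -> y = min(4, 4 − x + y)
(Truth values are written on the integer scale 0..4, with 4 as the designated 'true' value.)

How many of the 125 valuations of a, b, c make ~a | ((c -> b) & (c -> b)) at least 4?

value 4: 85 assignments (counts)
value 3: 22 assignments
value 2: 12 assignments
value 1: 5 assignments
value 0: 1 assignment
So 85 of the 125 assignments meet the threshold.

85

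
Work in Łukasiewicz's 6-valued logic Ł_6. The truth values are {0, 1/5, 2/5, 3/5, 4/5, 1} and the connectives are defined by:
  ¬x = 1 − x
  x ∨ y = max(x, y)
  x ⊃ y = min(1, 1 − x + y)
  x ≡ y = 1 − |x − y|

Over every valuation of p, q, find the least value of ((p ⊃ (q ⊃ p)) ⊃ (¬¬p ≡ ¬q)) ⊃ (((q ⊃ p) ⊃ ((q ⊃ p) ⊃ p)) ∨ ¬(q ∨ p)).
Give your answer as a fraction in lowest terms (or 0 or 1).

Take p = 3/5, q = 2/5:
q ⊃ p = 2/5 ⊃ 3/5 = 1
p ⊃ (q ⊃ p) = 3/5 ⊃ 1 = 1
¬p = ¬3/5 = 2/5
¬¬p = ¬2/5 = 3/5
¬q = ¬2/5 = 3/5
¬¬p ≡ ¬q = 3/5 ≡ 3/5 = 1
(p ⊃ (q ⊃ p)) ⊃ (¬¬p ≡ ¬q) = 1 ⊃ 1 = 1
q ⊃ p = 2/5 ⊃ 3/5 = 1
q ⊃ p = 2/5 ⊃ 3/5 = 1
(q ⊃ p) ⊃ p = 1 ⊃ 3/5 = 3/5
(q ⊃ p) ⊃ ((q ⊃ p) ⊃ p) = 1 ⊃ 3/5 = 3/5
q ∨ p = 2/5 ∨ 3/5 = 3/5
¬(q ∨ p) = ¬3/5 = 2/5
((q ⊃ p) ⊃ ((q ⊃ p) ⊃ p)) ∨ ¬(q ∨ p) = 3/5 ∨ 2/5 = 3/5
((p ⊃ (q ⊃ p)) ⊃ (¬¬p ≡ ¬q)) ⊃ (((q ⊃ p) ⊃ ((q ⊃ p) ⊃ p)) ∨ ¬(q ∨ p)) = 1 ⊃ 3/5 = 3/5
No assignment yields a value below 3/5, so this is the minimum.

3/5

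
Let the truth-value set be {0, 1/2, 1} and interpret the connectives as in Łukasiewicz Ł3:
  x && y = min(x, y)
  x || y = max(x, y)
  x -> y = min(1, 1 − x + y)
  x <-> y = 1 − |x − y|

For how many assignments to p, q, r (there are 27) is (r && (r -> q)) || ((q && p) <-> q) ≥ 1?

20

value 1: 20 assignments (counts)
value 1/2: 6 assignments
value 0: 1 assignment
So 20 of the 27 assignments meet the threshold.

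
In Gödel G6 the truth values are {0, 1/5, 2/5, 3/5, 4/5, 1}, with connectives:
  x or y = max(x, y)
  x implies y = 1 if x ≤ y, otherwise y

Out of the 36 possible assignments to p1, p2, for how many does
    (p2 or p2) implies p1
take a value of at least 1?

value 1: 21 assignments (counts)
value 4/5: 1 assignment
value 3/5: 2 assignments
value 2/5: 3 assignments
value 1/5: 4 assignments
value 0: 5 assignments
So 21 of the 36 assignments meet the threshold.

21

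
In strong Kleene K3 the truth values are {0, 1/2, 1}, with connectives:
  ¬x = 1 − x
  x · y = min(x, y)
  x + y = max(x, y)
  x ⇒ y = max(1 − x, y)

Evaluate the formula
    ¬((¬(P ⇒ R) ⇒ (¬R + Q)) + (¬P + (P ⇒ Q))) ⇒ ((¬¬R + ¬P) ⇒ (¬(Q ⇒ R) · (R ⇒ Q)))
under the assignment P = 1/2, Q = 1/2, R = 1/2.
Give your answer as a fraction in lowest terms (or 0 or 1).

1/2

P ⇒ R = 1/2 ⇒ 1/2 = 1/2
¬(P ⇒ R) = ¬1/2 = 1/2
¬R = ¬1/2 = 1/2
¬R + Q = 1/2 + 1/2 = 1/2
¬(P ⇒ R) ⇒ (¬R + Q) = 1/2 ⇒ 1/2 = 1/2
¬P = ¬1/2 = 1/2
P ⇒ Q = 1/2 ⇒ 1/2 = 1/2
¬P + (P ⇒ Q) = 1/2 + 1/2 = 1/2
(¬(P ⇒ R) ⇒ (¬R + Q)) + (¬P + (P ⇒ Q)) = 1/2 + 1/2 = 1/2
¬((¬(P ⇒ R) ⇒ (¬R + Q)) + (¬P + (P ⇒ Q))) = ¬1/2 = 1/2
¬R = ¬1/2 = 1/2
¬¬R = ¬1/2 = 1/2
¬P = ¬1/2 = 1/2
¬¬R + ¬P = 1/2 + 1/2 = 1/2
Q ⇒ R = 1/2 ⇒ 1/2 = 1/2
¬(Q ⇒ R) = ¬1/2 = 1/2
R ⇒ Q = 1/2 ⇒ 1/2 = 1/2
¬(Q ⇒ R) · (R ⇒ Q) = 1/2 · 1/2 = 1/2
(¬¬R + ¬P) ⇒ (¬(Q ⇒ R) · (R ⇒ Q)) = 1/2 ⇒ 1/2 = 1/2
¬((¬(P ⇒ R) ⇒ (¬R + Q)) + (¬P + (P ⇒ Q))) ⇒ ((¬¬R + ¬P) ⇒ (¬(Q ⇒ R) · (R ⇒ Q))) = 1/2 ⇒ 1/2 = 1/2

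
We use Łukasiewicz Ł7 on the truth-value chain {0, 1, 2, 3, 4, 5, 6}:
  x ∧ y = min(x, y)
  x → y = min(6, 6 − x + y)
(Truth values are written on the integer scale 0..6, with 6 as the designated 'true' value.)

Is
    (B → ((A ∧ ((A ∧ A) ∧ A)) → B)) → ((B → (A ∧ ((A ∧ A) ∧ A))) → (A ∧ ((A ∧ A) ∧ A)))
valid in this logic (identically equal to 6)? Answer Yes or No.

Counterexample: take A = 0, B = 0.
A ∧ A = 0 ∧ 0 = 0
(A ∧ A) ∧ A = 0 ∧ 0 = 0
A ∧ ((A ∧ A) ∧ A) = 0 ∧ 0 = 0
(A ∧ ((A ∧ A) ∧ A)) → B = 0 → 0 = 6
B → ((A ∧ ((A ∧ A) ∧ A)) → B) = 0 → 6 = 6
A ∧ A = 0 ∧ 0 = 0
(A ∧ A) ∧ A = 0 ∧ 0 = 0
A ∧ ((A ∧ A) ∧ A) = 0 ∧ 0 = 0
B → (A ∧ ((A ∧ A) ∧ A)) = 0 → 0 = 6
A ∧ A = 0 ∧ 0 = 0
(A ∧ A) ∧ A = 0 ∧ 0 = 0
A ∧ ((A ∧ A) ∧ A) = 0 ∧ 0 = 0
(B → (A ∧ ((A ∧ A) ∧ A))) → (A ∧ ((A ∧ A) ∧ A)) = 6 → 0 = 0
(B → ((A ∧ ((A ∧ A) ∧ A)) → B)) → ((B → (A ∧ ((A ∧ A) ∧ A))) → (A ∧ ((A ∧ A) ∧ A))) = 6 → 0 = 0
This gives 0 ≠ 6.

No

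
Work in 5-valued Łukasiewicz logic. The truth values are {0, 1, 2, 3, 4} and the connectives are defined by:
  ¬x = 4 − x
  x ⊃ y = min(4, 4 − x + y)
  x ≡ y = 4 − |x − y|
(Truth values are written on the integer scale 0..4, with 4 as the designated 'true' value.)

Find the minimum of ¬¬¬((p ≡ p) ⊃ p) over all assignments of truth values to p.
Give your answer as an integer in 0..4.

Take p = 4:
p ≡ p = 4 ≡ 4 = 4
(p ≡ p) ⊃ p = 4 ⊃ 4 = 4
¬((p ≡ p) ⊃ p) = ¬4 = 0
¬¬((p ≡ p) ⊃ p) = ¬0 = 4
¬¬¬((p ≡ p) ⊃ p) = ¬4 = 0
No assignment yields a value below 0, so this is the minimum.

0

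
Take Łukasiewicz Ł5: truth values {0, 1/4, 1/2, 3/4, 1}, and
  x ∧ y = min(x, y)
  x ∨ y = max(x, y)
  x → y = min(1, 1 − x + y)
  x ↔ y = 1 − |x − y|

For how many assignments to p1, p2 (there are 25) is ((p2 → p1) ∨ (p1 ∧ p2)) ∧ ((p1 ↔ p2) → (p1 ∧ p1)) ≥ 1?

value 1: 9 assignments (counts)
value 3/4: 4 assignments
value 1/2: 6 assignments
value 1/4: 4 assignments
value 0: 2 assignments
So 9 of the 25 assignments meet the threshold.

9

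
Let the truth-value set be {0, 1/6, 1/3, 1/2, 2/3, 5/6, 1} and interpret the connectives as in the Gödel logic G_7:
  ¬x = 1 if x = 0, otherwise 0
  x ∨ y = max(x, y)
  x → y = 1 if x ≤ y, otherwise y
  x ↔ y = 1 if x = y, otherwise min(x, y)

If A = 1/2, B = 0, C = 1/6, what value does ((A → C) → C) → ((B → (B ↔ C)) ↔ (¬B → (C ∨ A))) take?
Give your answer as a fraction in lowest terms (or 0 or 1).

1/2

A → C = 1/2 → 1/6 = 1/6
(A → C) → C = 1/6 → 1/6 = 1
B ↔ C = 0 ↔ 1/6 = 0
B → (B ↔ C) = 0 → 0 = 1
¬B = ¬0 = 1
C ∨ A = 1/6 ∨ 1/2 = 1/2
¬B → (C ∨ A) = 1 → 1/2 = 1/2
(B → (B ↔ C)) ↔ (¬B → (C ∨ A)) = 1 ↔ 1/2 = 1/2
((A → C) → C) → ((B → (B ↔ C)) ↔ (¬B → (C ∨ A))) = 1 → 1/2 = 1/2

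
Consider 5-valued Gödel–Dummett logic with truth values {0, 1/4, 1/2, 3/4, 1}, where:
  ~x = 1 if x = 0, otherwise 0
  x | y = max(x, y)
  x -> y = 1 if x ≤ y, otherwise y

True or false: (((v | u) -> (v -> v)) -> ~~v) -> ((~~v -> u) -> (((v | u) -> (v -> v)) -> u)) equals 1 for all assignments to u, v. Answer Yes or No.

At u = 3/4, v = 3/4, for instance:
v | u = 3/4 | 3/4 = 3/4
v -> v = 3/4 -> 3/4 = 1
(v | u) -> (v -> v) = 3/4 -> 1 = 1
~v = ~3/4 = 0
~~v = ~0 = 1
((v | u) -> (v -> v)) -> ~~v = 1 -> 1 = 1
~~v -> u = 1 -> 3/4 = 3/4
((v | u) -> (v -> v)) -> u = 1 -> 3/4 = 3/4
(~~v -> u) -> (((v | u) -> (v -> v)) -> u) = 3/4 -> 3/4 = 1
(((v | u) -> (v -> v)) -> ~~v) -> ((~~v -> u) -> (((v | u) -> (v -> v)) -> u)) = 1 -> 1 = 1
and checking the remaining 24 assignments likewise gives ≥ 1 in every case.

Yes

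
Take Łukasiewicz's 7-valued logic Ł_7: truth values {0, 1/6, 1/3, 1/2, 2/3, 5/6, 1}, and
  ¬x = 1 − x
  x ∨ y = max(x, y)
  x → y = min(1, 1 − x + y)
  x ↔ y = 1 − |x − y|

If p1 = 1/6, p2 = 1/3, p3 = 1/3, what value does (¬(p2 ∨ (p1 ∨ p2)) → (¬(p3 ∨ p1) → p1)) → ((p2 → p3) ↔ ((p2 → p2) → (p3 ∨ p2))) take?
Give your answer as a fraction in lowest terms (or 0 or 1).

1/2

p1 ∨ p2 = 1/6 ∨ 1/3 = 1/3
p2 ∨ (p1 ∨ p2) = 1/3 ∨ 1/3 = 1/3
¬(p2 ∨ (p1 ∨ p2)) = ¬1/3 = 2/3
p3 ∨ p1 = 1/3 ∨ 1/6 = 1/3
¬(p3 ∨ p1) = ¬1/3 = 2/3
¬(p3 ∨ p1) → p1 = 2/3 → 1/6 = 1/2
¬(p2 ∨ (p1 ∨ p2)) → (¬(p3 ∨ p1) → p1) = 2/3 → 1/2 = 5/6
p2 → p3 = 1/3 → 1/3 = 1
p2 → p2 = 1/3 → 1/3 = 1
p3 ∨ p2 = 1/3 ∨ 1/3 = 1/3
(p2 → p2) → (p3 ∨ p2) = 1 → 1/3 = 1/3
(p2 → p3) ↔ ((p2 → p2) → (p3 ∨ p2)) = 1 ↔ 1/3 = 1/3
(¬(p2 ∨ (p1 ∨ p2)) → (¬(p3 ∨ p1) → p1)) → ((p2 → p3) ↔ ((p2 → p2) → (p3 ∨ p2))) = 5/6 → 1/3 = 1/2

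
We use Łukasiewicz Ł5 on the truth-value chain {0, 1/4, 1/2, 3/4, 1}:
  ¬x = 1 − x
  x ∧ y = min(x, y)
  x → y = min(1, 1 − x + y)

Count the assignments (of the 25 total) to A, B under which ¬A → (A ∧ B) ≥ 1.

12

value 1: 12 assignments (counts)
value 3/4: 2 assignments
value 1/2: 5 assignments
value 1/4: 1 assignment
value 0: 5 assignments
So 12 of the 25 assignments meet the threshold.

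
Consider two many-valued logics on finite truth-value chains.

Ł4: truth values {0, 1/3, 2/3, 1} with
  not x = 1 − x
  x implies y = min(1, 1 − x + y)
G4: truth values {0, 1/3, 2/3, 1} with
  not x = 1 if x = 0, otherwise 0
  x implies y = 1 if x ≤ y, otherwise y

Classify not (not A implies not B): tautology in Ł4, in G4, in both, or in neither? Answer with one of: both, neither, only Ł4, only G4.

In Ł4: at A = 0, B = 0 the value is 0 — not a tautology.
In G4: at A = 0, B = 0 the value is 0 — not a tautology.

neither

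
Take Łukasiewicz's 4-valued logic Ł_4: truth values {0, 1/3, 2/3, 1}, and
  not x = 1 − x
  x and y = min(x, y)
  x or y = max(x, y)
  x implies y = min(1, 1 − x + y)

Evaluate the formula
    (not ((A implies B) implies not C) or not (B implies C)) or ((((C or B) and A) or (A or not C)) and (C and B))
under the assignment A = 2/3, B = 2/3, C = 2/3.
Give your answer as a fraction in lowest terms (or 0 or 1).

2/3

A implies B = 2/3 implies 2/3 = 1
not C = not 2/3 = 1/3
(A implies B) implies not C = 1 implies 1/3 = 1/3
not ((A implies B) implies not C) = not 1/3 = 2/3
B implies C = 2/3 implies 2/3 = 1
not (B implies C) = not 1 = 0
not ((A implies B) implies not C) or not (B implies C) = 2/3 or 0 = 2/3
C or B = 2/3 or 2/3 = 2/3
(C or B) and A = 2/3 and 2/3 = 2/3
not C = not 2/3 = 1/3
A or not C = 2/3 or 1/3 = 2/3
((C or B) and A) or (A or not C) = 2/3 or 2/3 = 2/3
C and B = 2/3 and 2/3 = 2/3
(((C or B) and A) or (A or not C)) and (C and B) = 2/3 and 2/3 = 2/3
(not ((A implies B) implies not C) or not (B implies C)) or ((((C or B) and A) or (A or not C)) and (C and B)) = 2/3 or 2/3 = 2/3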